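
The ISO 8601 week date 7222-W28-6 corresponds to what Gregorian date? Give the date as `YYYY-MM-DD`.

ISO week 1 of 7222 is the week containing the first Thursday of 7222.
Week 28, day 6 (Saturday) lands on 7222-07-16.

7222-07-16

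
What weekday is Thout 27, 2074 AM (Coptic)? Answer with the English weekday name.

In the Gregorian calendar this is 10 October 2357 (JDN 2582219).
2582219 ≡ 3 (mod 7); counting from Monday = 0 gives Thursday.

Thursday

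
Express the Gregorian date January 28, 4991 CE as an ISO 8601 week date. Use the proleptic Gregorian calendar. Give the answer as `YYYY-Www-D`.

The weekday is Friday (ISO weekday 5).
That Friday belongs to ISO week 4 of ISO year 4991.

4991-W04-5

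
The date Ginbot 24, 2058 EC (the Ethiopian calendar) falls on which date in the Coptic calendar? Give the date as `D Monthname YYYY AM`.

Both dates share Julian Day Number 2475803; in the Coptic calendar that is 24 Pashons 1782 AM.

24 Pashons 1782 AM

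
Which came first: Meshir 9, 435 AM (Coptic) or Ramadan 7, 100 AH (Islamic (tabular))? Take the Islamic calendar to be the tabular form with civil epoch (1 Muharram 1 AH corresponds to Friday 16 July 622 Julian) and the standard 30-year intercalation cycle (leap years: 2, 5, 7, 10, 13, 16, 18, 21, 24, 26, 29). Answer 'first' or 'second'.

First date → JDN 1983706; second date → JDN 1983764.
JDN 1983706 < JDN 1983764, so the first date is earlier.

first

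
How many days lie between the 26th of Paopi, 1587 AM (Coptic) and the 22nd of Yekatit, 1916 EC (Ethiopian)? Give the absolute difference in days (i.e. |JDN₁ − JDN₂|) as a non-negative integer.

19475

JDN of the first date = 2404371.
JDN of the second date = 2423846.
|2423846 − 2404371| = 19475.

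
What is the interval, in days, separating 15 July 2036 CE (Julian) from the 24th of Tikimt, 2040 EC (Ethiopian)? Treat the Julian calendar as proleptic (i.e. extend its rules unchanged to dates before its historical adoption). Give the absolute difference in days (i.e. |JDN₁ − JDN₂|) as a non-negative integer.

4116

JDN of the first date = 2464903.
JDN of the second date = 2469019.
|2469019 − 2464903| = 4116.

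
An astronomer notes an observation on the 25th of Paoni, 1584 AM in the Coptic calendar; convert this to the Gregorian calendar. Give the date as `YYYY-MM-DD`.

Julian Day Number of the source date = 2403515.
Converting JDN 2403515 to the Gregorian calendar gives 1 July 1868 CE.

1868-07-01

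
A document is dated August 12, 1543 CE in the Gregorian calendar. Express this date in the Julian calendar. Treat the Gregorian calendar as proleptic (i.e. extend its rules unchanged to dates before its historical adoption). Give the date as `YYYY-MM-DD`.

1543-08-02

The Julian–Gregorian offset here is 10 days (Julian trailing).
12 August 1543 Gregorian − 10 days → 2 August 1543 Julian.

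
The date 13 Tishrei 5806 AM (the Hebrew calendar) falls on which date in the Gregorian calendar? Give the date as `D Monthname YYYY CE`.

Both dates share Julian Day Number 2468248; in the Gregorian calendar that is 24 September 2045 CE.

24 September 2045 CE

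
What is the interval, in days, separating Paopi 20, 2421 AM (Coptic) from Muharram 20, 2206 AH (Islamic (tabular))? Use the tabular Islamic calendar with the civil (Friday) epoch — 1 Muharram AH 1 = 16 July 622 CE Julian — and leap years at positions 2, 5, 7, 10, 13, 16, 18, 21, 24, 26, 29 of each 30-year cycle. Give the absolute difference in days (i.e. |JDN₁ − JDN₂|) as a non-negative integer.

20853

First date → JDN 2708984; second date → JDN 2729837.
The interval is |2708984 − 2729837| = 20853 days.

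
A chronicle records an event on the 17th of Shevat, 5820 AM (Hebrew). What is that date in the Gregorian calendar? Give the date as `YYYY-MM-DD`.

Julian Day Number of the source date = 2473478.
Converting JDN 2473478 to the Gregorian calendar gives 19 January 2060 CE.

2060-01-19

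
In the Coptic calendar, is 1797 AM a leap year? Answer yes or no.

no

1797 mod 4 = 1; in the Coptic calendar a year is leap when year mod 4 = 3, so it is a common year.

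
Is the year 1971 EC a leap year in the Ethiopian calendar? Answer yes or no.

1971 mod 4 = 3; in the Ethiopian calendar a year is leap when year mod 4 = 3, so it is a leap year.

yes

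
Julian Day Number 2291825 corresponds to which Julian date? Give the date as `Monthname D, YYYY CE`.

September 4, 1562 CE

JDN 2291825 is 14 September 1562 in the proleptic Gregorian calendar.
In the Julian calendar that day is September 4, 1562 CE.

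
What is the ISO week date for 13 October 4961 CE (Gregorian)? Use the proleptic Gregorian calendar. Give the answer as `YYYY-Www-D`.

The weekday is Tuesday (ISO weekday 2).
That Tuesday belongs to ISO week 42 of ISO year 4961.

4961-W42-2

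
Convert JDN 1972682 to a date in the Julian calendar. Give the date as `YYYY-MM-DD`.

JDN 1972682 is 1 December 688 in the proleptic Gregorian calendar.
In the Julian calendar that day is 0688-11-28.

0688-11-28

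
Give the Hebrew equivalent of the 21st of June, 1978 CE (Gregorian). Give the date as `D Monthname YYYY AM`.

16 Sivan 5738 AM

Both dates share Julian Day Number 2443681; in the Hebrew calendar that is 16 Sivan 5738 AM.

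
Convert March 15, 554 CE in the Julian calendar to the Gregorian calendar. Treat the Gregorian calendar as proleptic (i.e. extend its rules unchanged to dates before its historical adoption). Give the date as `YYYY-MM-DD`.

0554-03-17

The Julian–Gregorian offset here is 2 days (Julian trailing).
15 March 554 Julian + 2 days → 17 March 554 Gregorian.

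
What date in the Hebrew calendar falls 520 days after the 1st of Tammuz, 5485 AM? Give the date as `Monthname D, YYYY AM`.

Cheshvan 20, 5487 AM

Counting 520 days forward from JDN 2351266 reaches JDN 2351786, which is Cheshvan 20, 5487 AM.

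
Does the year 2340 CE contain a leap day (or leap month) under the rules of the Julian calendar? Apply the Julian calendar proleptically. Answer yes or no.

2340 mod 4 = 0, so it is a leap year in the Julian calendar.

yes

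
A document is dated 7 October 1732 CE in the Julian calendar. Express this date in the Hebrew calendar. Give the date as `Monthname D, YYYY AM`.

Julian Day Number of the source date = 2353951.
Converting JDN 2353951 to the Hebrew calendar gives 29 Tishrei 5493 AM.

Tishrei 29, 5493 AM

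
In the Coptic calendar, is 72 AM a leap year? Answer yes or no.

72 mod 4 = 0; in the Coptic calendar a year is leap when year mod 4 = 3, so it is a common year.

no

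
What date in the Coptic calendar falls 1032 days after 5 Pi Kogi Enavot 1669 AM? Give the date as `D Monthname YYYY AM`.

JDN of 5 Pi Kogi Enavot 1669 AM = 2434631.
2434631 + 1032 = 2435663.
JDN 2435663 in the Coptic calendar is 1 Epip 1672 AM.

1 Epip 1672 AM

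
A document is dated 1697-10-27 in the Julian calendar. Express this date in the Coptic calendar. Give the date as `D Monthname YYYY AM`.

Julian Day Number of the source date = 2341187.
Converting JDN 2341187 to the Coptic calendar gives 30 Paopi 1414 AM.

30 Paopi 1414 AM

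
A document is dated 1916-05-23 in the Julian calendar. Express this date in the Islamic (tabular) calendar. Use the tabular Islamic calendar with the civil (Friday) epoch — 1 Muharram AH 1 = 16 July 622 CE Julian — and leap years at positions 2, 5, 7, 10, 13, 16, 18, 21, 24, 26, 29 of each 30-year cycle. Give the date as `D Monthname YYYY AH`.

The source date corresponds to 5 June 1916 in the Gregorian calendar (JDN 2421020).
That day falls on 3 Sha'ban 1334 AH in the tabular Islamic calendar.

3 Sha'ban 1334 AH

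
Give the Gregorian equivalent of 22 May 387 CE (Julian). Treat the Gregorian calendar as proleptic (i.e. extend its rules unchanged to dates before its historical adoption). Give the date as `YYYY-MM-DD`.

0387-05-23

The Julian–Gregorian offset here is 1 day (Julian trailing).
22 May 387 Julian + 1 day → 23 May 387 Gregorian.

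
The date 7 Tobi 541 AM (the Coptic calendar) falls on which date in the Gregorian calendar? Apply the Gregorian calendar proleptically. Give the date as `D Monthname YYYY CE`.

Both dates share Julian Day Number 2022391; in the Gregorian calendar that is 6 January 825 CE.

6 January 825 CE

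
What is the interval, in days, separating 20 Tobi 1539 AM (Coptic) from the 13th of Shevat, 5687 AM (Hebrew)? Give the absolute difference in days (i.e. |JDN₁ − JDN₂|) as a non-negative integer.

First date → JDN 2386923; second date → JDN 2424897.
The interval is |2386923 − 2424897| = 37974 days.

37974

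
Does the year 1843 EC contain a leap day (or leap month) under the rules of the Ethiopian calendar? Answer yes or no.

1843 mod 4 = 3; in the Ethiopian calendar a year is leap when year mod 4 = 3, so it is a leap year.

yes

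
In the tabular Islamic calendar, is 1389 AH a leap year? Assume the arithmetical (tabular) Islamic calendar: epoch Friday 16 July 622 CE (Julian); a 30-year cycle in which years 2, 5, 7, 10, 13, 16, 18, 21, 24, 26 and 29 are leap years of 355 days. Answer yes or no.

no

Year 1389 AH is year 9 of its 30-year cycle; leap positions are 2, 5, 7, 10, 13, 16, 18, 21, 24, 26, 29, so it is a common year (354 days).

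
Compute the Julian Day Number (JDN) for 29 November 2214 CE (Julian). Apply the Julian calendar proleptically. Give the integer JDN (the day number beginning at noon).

2530054

In the Gregorian calendar the same day is 14 December 2214.
JDN 2299161 is 15 October 1582 CE (Gregorian); the target day is +230893 days from there, so JDN = 2530054.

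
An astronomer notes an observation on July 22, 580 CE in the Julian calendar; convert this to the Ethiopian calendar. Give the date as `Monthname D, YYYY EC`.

Hamle 28, 572 EC

Julian Day Number of the source date = 1933106.
Converting JDN 1933106 to the Ethiopian calendar gives 28 Hamle 572 EC.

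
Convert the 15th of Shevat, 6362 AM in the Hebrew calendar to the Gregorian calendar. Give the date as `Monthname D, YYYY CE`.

January 30, 2602 CE

Both dates share Julian Day Number 2671450; in the Gregorian calendar that is 30 January 2602 CE.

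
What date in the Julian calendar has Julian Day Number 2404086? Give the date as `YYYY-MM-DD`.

1870-01-11

JDN 2404086 is 23 January 1870 in the Gregorian calendar.
In the Julian calendar that day is 1870-01-11.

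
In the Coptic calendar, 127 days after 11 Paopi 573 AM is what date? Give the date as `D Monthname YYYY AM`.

JDN of 11 Paopi 573 AM = 2033993.
2033993 + 127 = 2034120.
JDN 2034120 in the Coptic calendar is 18 Meshir 573 AM.

18 Meshir 573 AM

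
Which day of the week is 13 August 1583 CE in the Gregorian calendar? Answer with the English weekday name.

Since JDN mod 7 = 5 (0 = Monday), the day is Saturday.

Saturday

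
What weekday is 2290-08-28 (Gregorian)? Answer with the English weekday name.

Thursday

Since JDN mod 7 = 3 (0 = Monday), the day is Thursday.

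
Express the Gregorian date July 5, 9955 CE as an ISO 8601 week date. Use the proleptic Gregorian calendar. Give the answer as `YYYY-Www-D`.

9955-W27-2

The weekday is Tuesday (ISO weekday 2).
That Tuesday belongs to ISO week 27 of ISO year 9955.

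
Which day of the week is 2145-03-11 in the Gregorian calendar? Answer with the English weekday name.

Thursday

JDN 2504575 mod 7 = 3, and JDN 0 was a Monday, so this is a Thursday.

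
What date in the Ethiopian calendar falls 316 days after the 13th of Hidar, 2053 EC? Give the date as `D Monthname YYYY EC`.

Counting 316 days forward from JDN 2473786 reaches JDN 2474102, which is 24 Meskerem 2054 EC.

24 Meskerem 2054 EC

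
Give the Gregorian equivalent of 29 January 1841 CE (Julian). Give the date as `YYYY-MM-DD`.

At this point the Julian calendar is 12 days behind the Gregorian.
29 January 1841 Julian + 12 days → 10 February 1841 Gregorian.

1841-02-10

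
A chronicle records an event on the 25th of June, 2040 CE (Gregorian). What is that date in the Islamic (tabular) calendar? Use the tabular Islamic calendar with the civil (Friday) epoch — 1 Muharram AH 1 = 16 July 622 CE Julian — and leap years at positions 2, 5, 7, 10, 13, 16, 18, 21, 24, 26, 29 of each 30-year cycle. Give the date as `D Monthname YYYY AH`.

14 Jumada al-Thani 1462 AH

Julian Day Number of the source date = 2466331.
Converting JDN 2466331 to the tabular Islamic calendar gives 14 Jumada al-Thani 1462 AH.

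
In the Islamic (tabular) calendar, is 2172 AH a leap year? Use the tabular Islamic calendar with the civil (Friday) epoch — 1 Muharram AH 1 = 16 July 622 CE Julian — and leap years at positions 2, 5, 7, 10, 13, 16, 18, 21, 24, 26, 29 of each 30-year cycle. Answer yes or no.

Year 2172 AH is year 12 of its 30-year cycle; leap positions are 2, 5, 7, 10, 13, 16, 18, 21, 24, 26, 29, so it is a common year (354 days).

no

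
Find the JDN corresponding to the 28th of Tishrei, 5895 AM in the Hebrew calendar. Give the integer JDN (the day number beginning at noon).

2500777

Equivalently 17 October 2134 (Gregorian).
JDN 2400001 is 17 November 1858 CE (Gregorian), MJD 0; the target day is +100776 days from there, so JDN = 2500777.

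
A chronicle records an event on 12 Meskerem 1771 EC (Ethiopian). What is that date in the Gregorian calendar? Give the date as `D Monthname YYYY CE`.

20 September 1778 CE

Julian Day Number of the source date = 2370724.
Converting JDN 2370724 to the Gregorian calendar gives 20 September 1778 CE.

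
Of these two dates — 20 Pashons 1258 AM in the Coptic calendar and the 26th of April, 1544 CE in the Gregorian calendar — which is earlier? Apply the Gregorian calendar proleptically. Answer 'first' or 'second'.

The two dates have Julian Day Numbers 2284408 and 2285110 respectively.
Since 2284408 < 2285110, the first date comes first.

first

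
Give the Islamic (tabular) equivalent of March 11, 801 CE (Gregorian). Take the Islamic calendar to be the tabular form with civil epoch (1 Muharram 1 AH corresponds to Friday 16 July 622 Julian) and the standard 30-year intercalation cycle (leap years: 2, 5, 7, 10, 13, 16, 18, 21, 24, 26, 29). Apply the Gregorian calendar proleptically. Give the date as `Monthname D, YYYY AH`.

Safar 17, 185 AH

Julian Day Number of the source date = 2013689.
Converting JDN 2013689 to the tabular Islamic calendar gives 17 Safar 185 AH.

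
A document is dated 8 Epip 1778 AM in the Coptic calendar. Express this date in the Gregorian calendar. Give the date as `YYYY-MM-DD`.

2062-07-15

Julian Day Number of the source date = 2474386.
Converting JDN 2474386 to the Gregorian calendar gives 15 July 2062 CE.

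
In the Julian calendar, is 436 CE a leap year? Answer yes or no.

yes

436 mod 4 = 0, so it is a leap year in the Julian calendar.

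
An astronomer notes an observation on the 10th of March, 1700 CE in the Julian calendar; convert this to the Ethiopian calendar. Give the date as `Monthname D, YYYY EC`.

Megabit 14, 1692 EC

Both dates share Julian Day Number 2342052; in the Ethiopian calendar that is 14 Megabit 1692 EC.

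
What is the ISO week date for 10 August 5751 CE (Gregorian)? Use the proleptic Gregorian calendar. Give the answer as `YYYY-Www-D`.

5751-W32-2

The weekday is Tuesday (ISO weekday 2).
That Tuesday belongs to ISO week 32 of ISO year 5751.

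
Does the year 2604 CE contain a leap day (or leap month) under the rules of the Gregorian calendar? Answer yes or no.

yes

2604 is divisible by 4 and not by 100, so it is a leap year.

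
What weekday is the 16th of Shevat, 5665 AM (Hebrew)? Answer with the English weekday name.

Sunday

In the Gregorian calendar this is 22 January 1905 (JDN 2416868).
Since JDN mod 7 = 6 (0 = Monday), the day is Sunday.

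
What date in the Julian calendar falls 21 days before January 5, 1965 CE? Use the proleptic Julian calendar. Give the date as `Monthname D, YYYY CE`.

December 15, 1964 CE

JDN of January 5, 1965 CE = 2438779.
2438779 − 21 = 2438758.
JDN 2438758 in the Julian calendar is December 15, 1964 CE.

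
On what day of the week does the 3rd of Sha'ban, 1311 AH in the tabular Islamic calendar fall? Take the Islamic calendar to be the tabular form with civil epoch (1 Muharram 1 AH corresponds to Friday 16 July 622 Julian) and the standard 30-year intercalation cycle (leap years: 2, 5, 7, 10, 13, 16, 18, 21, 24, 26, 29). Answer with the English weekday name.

Friday

This is JDN 2412869 (9 February 1894 Gregorian).
Since JDN mod 7 = 4 (0 = Monday), the day is Friday.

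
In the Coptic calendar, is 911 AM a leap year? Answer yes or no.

yes

911 mod 4 = 3; in the Coptic calendar a year is leap when year mod 4 = 3, so it is a leap year.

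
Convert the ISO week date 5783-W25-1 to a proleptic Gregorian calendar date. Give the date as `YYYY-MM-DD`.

ISO week 1 of 5783 is the week containing the first Thursday of 5783.
Week 25, day 1 (Monday) lands on 5783-06-16.

5783-06-16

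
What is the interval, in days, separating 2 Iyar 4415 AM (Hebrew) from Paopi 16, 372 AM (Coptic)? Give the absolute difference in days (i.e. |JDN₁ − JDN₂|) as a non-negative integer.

183

JDN of the first date = 1960400.
JDN of the second date = 1960583.
|1960583 − 1960400| = 183.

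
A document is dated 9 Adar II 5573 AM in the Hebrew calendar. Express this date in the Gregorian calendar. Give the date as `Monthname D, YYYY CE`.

March 11, 1813 CE

Julian Day Number of the source date = 2383314.
Converting JDN 2383314 to the Gregorian calendar gives 11 March 1813 CE.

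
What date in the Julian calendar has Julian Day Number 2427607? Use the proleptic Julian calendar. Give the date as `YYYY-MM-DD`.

1934-06-05

The Gregorian equivalent of JDN 2427607 is 18 June 1934.
In the Julian calendar that day is 1934-06-05.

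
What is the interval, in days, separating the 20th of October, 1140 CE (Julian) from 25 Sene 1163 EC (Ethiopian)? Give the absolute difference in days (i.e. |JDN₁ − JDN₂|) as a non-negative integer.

11199

First date → JDN 2137736; second date → JDN 2148935.
The interval is |2137736 − 2148935| = 11199 days.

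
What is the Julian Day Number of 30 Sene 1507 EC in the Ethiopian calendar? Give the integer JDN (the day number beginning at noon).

Equivalently 4 July 1515 (proleptic Gregorian).
JDN 2400001 is 17 November 1858 CE (Gregorian), MJD 0; the target day is −125415 days from there, so JDN = 2274586.

2274586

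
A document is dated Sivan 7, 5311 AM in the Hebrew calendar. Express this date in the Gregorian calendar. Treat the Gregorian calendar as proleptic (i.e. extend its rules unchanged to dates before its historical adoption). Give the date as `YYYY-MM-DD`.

1551-05-22

Both dates share Julian Day Number 2287692; in the Gregorian calendar that is 22 May 1551 CE.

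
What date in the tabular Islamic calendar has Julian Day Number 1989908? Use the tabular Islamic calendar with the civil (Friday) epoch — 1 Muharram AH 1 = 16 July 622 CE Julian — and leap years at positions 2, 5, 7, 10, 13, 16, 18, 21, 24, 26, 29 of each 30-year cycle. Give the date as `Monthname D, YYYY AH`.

Muharram 8, 118 AH

JDN 1989908 is 31 January 736 in the proleptic Gregorian calendar.
In the tabular Islamic calendar that day is Muharram 8, 118 AH.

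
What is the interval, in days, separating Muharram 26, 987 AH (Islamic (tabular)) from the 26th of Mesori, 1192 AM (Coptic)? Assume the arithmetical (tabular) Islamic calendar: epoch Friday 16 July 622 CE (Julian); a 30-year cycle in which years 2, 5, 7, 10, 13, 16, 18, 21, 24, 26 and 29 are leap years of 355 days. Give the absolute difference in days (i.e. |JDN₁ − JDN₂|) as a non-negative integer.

37473

First date → JDN 2297871; second date → JDN 2260398.
The interval is |2297871 − 2260398| = 37473 days.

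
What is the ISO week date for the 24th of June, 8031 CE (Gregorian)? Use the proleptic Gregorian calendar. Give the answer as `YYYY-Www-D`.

8031-W26-2

The weekday is Tuesday (ISO weekday 2).
That Tuesday belongs to ISO week 26 of ISO year 8031.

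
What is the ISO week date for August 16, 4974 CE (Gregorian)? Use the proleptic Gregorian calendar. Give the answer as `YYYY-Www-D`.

The weekday is Tuesday (ISO weekday 2).
That Tuesday belongs to ISO week 33 of ISO year 4974.

4974-W33-2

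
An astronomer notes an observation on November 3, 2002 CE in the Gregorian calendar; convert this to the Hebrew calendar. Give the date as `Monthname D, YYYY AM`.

Cheshvan 28, 5763 AM

Both dates share Julian Day Number 2452582; in the Hebrew calendar that is 28 Cheshvan 5763 AM.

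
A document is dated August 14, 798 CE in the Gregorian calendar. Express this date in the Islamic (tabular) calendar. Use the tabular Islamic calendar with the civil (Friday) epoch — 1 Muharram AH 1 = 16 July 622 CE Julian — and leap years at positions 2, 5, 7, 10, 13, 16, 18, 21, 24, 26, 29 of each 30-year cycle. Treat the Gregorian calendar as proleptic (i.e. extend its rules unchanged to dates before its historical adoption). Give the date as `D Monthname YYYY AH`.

22 Jumada al-Thani 182 AH

Both dates share Julian Day Number 2012749; in the tabular Islamic calendar that is 22 Jumada al-Thani 182 AH.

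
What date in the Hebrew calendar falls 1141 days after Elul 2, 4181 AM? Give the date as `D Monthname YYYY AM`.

JDN of Elul 2, 4181 AM = 1875056.
1875056 + 1141 = 1876197.
JDN 1876197 in the Hebrew calendar is 20 Tishrei 4185 AM.

20 Tishrei 4185 AM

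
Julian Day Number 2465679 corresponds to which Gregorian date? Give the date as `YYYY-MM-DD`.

2038-09-12

Counting from JDN 2299161 = 15 Oct 1582 gives an offset of 166518 days.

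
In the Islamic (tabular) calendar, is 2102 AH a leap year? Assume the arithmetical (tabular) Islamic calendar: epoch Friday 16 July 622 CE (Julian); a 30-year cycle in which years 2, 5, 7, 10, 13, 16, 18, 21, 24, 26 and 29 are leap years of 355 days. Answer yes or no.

Year 2102 AH is year 2 of its 30-year cycle; leap positions are 2, 5, 7, 10, 13, 16, 18, 21, 24, 26, 29, so it is a leap year (355 days).

yes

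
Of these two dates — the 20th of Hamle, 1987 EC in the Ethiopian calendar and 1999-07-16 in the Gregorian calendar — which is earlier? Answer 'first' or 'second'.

Converting both to JDN: 2449926 vs 2451376; the smaller is the first.

first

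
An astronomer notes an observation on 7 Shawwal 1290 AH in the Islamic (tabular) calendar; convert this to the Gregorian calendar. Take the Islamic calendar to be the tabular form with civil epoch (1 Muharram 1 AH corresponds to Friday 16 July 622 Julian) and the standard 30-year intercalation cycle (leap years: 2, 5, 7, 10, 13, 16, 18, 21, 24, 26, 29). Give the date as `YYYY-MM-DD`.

Julian Day Number of the source date = 2405491.
Converting JDN 2405491 to the Gregorian calendar gives 28 November 1873 CE.

1873-11-28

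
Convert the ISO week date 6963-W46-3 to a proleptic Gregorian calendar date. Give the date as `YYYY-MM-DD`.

ISO week 1 of 6963 is the week containing the first Thursday of 6963.
Week 46, day 3 (Wednesday) lands on 6963-11-16.

6963-11-16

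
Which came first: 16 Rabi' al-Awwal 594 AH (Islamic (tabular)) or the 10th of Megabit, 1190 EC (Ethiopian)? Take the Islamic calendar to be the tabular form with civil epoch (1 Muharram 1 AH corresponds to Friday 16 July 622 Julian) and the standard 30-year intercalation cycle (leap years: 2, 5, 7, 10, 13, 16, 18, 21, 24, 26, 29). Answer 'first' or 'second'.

The two dates have Julian Day Numbers 2158653 and 2158692 respectively.
Since 2158653 < 2158692, the first date comes first.

first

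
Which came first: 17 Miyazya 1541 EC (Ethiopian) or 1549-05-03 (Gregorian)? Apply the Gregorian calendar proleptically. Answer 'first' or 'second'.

first

Converting both to JDN: 2286932 vs 2286943; the smaller is the first.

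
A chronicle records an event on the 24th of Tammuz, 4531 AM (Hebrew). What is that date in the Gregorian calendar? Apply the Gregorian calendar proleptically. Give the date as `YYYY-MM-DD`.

0771-07-15

Julian Day Number of the source date = 2002857.
Converting JDN 2002857 to the Gregorian calendar gives 15 July 771 CE.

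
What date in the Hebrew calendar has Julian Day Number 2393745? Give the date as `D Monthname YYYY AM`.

The Gregorian equivalent of JDN 2393745 is 1 October 1841.
In the Hebrew calendar that day is 16 Tishrei 5602 AM.

16 Tishrei 5602 AM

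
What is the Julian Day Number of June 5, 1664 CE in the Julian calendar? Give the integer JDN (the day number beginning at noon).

Equivalently 15 June 1664 (Gregorian).
JDN 2299161 is 15 October 1582 CE (Gregorian); the target day is +29829 days from there, so JDN = 2328990.

2328990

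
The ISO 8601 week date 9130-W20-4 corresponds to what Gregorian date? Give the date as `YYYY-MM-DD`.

9130-05-15

ISO week 1 of 9130 is the week containing the first Thursday of 9130.
Week 20, day 4 (Thursday) lands on 9130-05-15.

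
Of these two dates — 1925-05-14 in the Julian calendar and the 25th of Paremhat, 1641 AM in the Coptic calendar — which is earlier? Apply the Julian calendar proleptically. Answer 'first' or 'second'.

second

Converting both to JDN: 2424298 vs 2424244; the smaller is the second.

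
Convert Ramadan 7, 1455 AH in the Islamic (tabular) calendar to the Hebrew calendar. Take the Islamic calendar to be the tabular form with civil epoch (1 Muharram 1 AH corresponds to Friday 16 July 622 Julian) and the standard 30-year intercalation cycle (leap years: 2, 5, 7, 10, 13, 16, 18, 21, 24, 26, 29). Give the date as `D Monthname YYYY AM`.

Both dates share Julian Day Number 2463931; in the Hebrew calendar that is 7 Kislev 5794 AM.

7 Kislev 5794 AM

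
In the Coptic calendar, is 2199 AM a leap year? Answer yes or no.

2199 mod 4 = 3; in the Coptic calendar a year is leap when year mod 4 = 3, so it is a leap year.

yes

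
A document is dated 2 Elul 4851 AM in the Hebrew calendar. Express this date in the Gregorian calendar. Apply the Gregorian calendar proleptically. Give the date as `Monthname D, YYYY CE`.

August 25, 1091 CE

Julian Day Number of the source date = 2119776.
Converting JDN 2119776 to the Gregorian calendar gives 25 August 1091 CE.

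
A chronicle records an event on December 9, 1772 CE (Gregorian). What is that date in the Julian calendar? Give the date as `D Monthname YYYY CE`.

28 November 1772 CE

The Julian–Gregorian offset here is 11 days (Julian trailing).
9 December 1772 Gregorian − 11 days → 28 November 1772 Julian.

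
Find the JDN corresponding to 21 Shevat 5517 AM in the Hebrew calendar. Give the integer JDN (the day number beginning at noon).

In the Gregorian calendar the same day is 11 February 1757.
JDN 2451545 is 1 January 2000 CE (Gregorian); the target day is −88712 days from there, so JDN = 2362833.

2362833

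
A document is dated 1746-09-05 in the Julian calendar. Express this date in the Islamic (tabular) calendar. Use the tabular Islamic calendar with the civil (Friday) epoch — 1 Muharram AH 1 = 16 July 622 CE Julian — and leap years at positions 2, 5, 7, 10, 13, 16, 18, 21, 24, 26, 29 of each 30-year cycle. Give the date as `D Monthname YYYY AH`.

Both dates share Julian Day Number 2359032; in the tabular Islamic calendar that is 29 Sha'ban 1159 AH.

29 Sha'ban 1159 AH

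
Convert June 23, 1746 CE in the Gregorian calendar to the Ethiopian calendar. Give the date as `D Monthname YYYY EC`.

18 Sene 1738 EC

Julian Day Number of the source date = 2358947.
Converting JDN 2358947 to the Ethiopian calendar gives 18 Sene 1738 EC.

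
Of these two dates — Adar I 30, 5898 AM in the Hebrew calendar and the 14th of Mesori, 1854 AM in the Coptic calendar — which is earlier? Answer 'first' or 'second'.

First date → JDN 2502018; second date → JDN 2502181.
JDN 2502018 < JDN 2502181, so the first date is earlier.

first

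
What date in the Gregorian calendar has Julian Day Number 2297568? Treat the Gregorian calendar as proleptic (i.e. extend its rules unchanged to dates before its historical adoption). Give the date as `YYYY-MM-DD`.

1578-06-05

Counting from JDN 2299161 = 15 Oct 1582 gives an offset of -1593 days.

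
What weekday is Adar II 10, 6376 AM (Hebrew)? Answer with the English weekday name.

Equivalently 20 March 2616 Gregorian, JDN 2676613.
Since JDN mod 7 = 2 (0 = Monday), the day is Wednesday.

Wednesday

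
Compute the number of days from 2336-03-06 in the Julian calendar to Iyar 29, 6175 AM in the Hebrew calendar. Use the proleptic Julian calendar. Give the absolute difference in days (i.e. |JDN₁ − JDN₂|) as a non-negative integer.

28932

JDN of the first date = 2574347.
JDN of the second date = 2603279.
|2603279 − 2574347| = 28932.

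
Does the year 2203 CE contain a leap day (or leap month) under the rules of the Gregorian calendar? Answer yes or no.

2203 is not divisible by 4, so it is a common year.

no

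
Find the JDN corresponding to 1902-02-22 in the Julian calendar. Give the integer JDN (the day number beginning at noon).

2415816

Equivalently 7 March 1902 (Gregorian).
JDN 2451545 is 1 January 2000 CE (Gregorian); the target day is −35729 days from there, so JDN = 2415816.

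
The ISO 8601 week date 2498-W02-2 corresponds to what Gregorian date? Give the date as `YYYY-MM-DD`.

ISO week 1 of 2498 is the week containing the first Thursday of 2498.
Week 2, day 2 (Tuesday) lands on 2498-01-07.

2498-01-07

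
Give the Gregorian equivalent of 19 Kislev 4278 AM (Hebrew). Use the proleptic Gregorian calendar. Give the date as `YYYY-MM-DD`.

0517-11-21

Julian Day Number of the source date = 1910215.
Converting JDN 1910215 to the Gregorian calendar gives 21 November 517 CE.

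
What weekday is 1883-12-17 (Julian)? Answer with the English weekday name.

Saturday

In the Gregorian calendar this is 29 December 1883 (JDN 2409174).
JDN 2409174 mod 7 = 5, and JDN 0 was a Monday, so this is a Saturday.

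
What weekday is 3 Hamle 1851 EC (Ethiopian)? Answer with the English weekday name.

Saturday

This is JDN 2400235 (9 July 1859 Gregorian).
Since JDN mod 7 = 5 (0 = Monday), the day is Saturday.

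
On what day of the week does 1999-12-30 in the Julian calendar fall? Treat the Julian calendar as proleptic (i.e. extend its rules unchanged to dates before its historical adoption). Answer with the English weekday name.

Equivalently 12 January 2000 Gregorian, JDN 2451556.
Since JDN mod 7 = 2 (0 = Monday), the day is Wednesday.

Wednesday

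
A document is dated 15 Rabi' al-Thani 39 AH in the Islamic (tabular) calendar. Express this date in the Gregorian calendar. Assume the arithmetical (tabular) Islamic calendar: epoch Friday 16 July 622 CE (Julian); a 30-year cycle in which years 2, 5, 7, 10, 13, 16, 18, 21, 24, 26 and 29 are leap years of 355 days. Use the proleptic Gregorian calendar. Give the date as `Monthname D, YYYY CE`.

Julian Day Number of the source date = 1962009.
Converting JDN 1962009 to the Gregorian calendar gives 12 September 659 CE.

September 12, 659 CE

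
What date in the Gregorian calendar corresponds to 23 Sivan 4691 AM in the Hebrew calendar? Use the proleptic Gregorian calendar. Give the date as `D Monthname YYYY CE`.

Julian Day Number of the source date = 2061267.
Converting JDN 2061267 to the Gregorian calendar gives 16 June 931 CE.

16 June 931 CE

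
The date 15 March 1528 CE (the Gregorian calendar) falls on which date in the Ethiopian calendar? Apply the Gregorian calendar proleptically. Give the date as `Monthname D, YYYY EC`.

Both dates share Julian Day Number 2279224; in the Ethiopian calendar that is 9 Megabit 1520 EC.

Megabit 9, 1520 EC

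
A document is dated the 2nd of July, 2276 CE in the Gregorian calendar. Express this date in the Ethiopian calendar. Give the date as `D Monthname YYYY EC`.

Julian Day Number of the source date = 2552535.
Converting JDN 2552535 to the Ethiopian calendar gives 23 Sene 2268 EC.

23 Sene 2268 EC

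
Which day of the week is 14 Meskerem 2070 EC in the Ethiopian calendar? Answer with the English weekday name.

Friday

In the Gregorian calendar this is 24 September 2077 (JDN 2479936).
2479936 ≡ 4 (mod 7); counting from Monday = 0 gives Friday.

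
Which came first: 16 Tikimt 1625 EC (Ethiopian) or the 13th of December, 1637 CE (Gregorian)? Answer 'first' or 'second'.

First date → JDN 2317432; second date → JDN 2319309.
JDN 2317432 < JDN 2319309, so the first date is earlier.

first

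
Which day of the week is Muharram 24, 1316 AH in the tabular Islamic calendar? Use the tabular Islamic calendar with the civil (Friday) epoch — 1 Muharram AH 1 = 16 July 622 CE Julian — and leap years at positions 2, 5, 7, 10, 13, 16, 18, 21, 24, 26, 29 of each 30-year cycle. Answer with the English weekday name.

Equivalently 14 June 1898 Gregorian, JDN 2414455.
Since JDN mod 7 = 1 (0 = Monday), the day is Tuesday.

Tuesday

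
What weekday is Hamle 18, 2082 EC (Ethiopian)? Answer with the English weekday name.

In the Gregorian calendar this is 25 July 2090 (JDN 2484623).
2484623 ≡ 1 (mod 7); counting from Monday = 0 gives Tuesday.

Tuesday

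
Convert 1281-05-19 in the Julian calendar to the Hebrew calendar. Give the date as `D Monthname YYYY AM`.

Both dates share Julian Day Number 2189082; in the Hebrew calendar that is 29 Iyar 5041 AM.

29 Iyar 5041 AM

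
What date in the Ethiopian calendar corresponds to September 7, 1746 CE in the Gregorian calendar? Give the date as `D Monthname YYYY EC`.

Both dates share Julian Day Number 2359023; in the Ethiopian calendar that is 4 Pagume 1738 EC.

4 Pagume 1738 EC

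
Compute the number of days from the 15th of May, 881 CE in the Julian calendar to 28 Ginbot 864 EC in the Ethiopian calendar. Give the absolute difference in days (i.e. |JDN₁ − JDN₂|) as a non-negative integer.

3279

JDN of the first date = 2042978.
JDN of the second date = 2039699.
|2039699 − 2042978| = 3279.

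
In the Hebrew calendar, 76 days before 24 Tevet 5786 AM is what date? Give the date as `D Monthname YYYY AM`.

JDN of 24 Tevet 5786 AM = 2461054.
2461054 − 76 = 2460978.
JDN 2460978 in the Hebrew calendar is 7 Cheshvan 5786 AM.

7 Cheshvan 5786 AM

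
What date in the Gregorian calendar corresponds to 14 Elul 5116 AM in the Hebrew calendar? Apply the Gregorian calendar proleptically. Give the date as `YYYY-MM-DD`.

Both dates share Julian Day Number 2216560; in the Gregorian calendar that is 19 August 1356 CE.

1356-08-19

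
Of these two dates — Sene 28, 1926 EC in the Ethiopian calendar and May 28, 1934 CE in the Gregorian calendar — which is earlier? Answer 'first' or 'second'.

Converting both to JDN: 2427624 vs 2427586; the smaller is the second.

second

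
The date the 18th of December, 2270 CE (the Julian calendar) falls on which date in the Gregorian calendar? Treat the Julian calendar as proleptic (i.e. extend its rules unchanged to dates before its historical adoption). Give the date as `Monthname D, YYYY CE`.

The Julian–Gregorian offset here is 15 days (Julian trailing).
18 December 2270 Julian + 15 days → 2 January 2271 Gregorian.

January 2, 2271 CE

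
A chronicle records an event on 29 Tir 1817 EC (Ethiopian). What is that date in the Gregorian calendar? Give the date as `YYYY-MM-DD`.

Both dates share Julian Day Number 2387663; in the Gregorian calendar that is 5 February 1825 CE.

1825-02-05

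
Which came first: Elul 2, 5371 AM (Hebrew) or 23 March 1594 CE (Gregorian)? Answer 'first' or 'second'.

second

Converting both to JDN: 2309688 vs 2303338; the smaller is the second.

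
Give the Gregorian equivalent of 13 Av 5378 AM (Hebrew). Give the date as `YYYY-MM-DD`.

Both dates share Julian Day Number 2312238; in the Gregorian calendar that is 4 August 1618 CE.

1618-08-04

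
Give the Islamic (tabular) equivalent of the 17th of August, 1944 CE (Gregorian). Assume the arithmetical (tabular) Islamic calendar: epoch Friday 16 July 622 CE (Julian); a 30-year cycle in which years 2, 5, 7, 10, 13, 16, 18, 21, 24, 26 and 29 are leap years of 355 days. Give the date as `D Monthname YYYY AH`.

27 Sha'ban 1363 AH

Julian Day Number of the source date = 2431320.
Converting JDN 2431320 to the tabular Islamic calendar gives 27 Sha'ban 1363 AH.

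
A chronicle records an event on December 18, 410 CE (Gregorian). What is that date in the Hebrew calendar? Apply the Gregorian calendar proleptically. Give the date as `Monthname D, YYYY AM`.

Tevet 5, 4171 AM

Both dates share Julian Day Number 1871161; in the Hebrew calendar that is 5 Tevet 4171 AM.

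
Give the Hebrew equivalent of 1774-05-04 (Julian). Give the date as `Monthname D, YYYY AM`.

Julian Day Number of the source date = 2369135.
Converting JDN 2369135 to the Hebrew calendar gives 5 Sivan 5534 AM.

Sivan 5, 5534 AM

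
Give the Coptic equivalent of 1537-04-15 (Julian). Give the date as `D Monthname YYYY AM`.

20 Parmouti 1253 AM

Both dates share Julian Day Number 2282552; in the Coptic calendar that is 20 Parmouti 1253 AM.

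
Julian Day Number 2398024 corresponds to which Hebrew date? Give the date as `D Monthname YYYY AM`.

JDN 2398024 is 19 June 1853 in the Gregorian calendar.
In the Hebrew calendar that day is 13 Sivan 5613 AM.

13 Sivan 5613 AM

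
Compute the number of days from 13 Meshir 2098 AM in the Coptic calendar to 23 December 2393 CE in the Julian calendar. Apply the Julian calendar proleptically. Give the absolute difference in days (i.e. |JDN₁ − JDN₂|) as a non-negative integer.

4337

JDN of the first date = 2591121.
JDN of the second date = 2595458.
|2595458 − 2591121| = 4337.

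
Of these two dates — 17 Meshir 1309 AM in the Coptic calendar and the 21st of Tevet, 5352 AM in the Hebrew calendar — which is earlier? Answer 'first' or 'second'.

second

First date → JDN 2302943; second date → JDN 2302531.
JDN 2302531 < JDN 2302943, so the second date is earlier.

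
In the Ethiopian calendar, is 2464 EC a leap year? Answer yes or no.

2464 mod 4 = 0; in the Ethiopian calendar a year is leap when year mod 4 = 3, so it is a common year.

no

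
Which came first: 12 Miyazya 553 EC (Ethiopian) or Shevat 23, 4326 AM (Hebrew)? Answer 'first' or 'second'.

First date → JDN 1926060; second date → JDN 1927818.
JDN 1926060 < JDN 1927818, so the first date is earlier.

first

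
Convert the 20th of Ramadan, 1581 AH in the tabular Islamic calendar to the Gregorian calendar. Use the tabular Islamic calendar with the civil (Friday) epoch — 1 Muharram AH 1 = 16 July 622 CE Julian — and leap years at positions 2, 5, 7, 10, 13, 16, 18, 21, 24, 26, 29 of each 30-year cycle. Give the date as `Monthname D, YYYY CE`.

March 12, 2156 CE

Both dates share Julian Day Number 2508594; in the Gregorian calendar that is 12 March 2156 CE.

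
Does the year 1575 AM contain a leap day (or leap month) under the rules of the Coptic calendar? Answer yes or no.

1575 mod 4 = 3; in the Coptic calendar a year is leap when year mod 4 = 3, so it is a leap year.

yes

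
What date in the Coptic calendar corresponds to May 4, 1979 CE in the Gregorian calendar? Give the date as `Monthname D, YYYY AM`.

Both dates share Julian Day Number 2443998; in the Coptic calendar that is 26 Parmouti 1695 AM.

Parmouti 26, 1695 AM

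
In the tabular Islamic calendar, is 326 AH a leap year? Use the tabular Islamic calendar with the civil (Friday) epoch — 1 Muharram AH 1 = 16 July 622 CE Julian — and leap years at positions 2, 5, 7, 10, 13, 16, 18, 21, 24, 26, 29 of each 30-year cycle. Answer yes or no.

Year 326 AH is year 26 of its 30-year cycle; leap positions are 2, 5, 7, 10, 13, 16, 18, 21, 24, 26, 29, so it is a leap year (355 days).

yes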